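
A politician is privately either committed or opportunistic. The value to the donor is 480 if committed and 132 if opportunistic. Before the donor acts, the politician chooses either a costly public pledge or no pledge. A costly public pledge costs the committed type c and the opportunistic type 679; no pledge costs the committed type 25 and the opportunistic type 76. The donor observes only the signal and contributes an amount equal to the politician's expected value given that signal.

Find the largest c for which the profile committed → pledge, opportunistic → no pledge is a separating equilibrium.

373

Under separation: pledge → committed (pays 480); no pledge → opportunistic (pays 132).
Opportunistic: 132 − 76 = 56 ≥ 480 − 679 = -199. Holds regardless of c. ✓
Committed: 480 − c ≥ 132 − 25, so c ≤ 480 − 107 = 373.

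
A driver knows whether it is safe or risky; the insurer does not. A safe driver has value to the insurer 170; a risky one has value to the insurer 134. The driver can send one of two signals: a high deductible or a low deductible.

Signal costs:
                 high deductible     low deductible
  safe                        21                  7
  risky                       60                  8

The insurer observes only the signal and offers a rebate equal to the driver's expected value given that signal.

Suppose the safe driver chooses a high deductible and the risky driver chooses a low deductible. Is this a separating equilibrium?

Yes

If types separate, high deductible earns payment 170 and low deductible earns 134.
Safe: high deductible gives 170 − 21 = 149; low deductible gives 134 − 7 = 127. No deviation. ✓
Risky: low deductible gives 134 − 8 = 126; high deductible gives 170 − 60 = 110. No deviation. ✓
Neither type gains from mimicking the other.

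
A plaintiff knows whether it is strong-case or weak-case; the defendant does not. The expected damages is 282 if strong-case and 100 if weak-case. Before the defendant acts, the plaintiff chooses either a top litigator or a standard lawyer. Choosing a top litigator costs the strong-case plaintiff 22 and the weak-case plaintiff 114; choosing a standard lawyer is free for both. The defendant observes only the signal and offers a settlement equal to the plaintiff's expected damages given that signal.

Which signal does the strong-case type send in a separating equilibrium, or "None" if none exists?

None

Try strong-case → top litigator, weak-case → standard lawyer:
  Under separation the defendant infers type exactly: top litigator → strong-case (pays 282), standard lawyer → weak-case (pays 100).
  Strong-case: top litigator gives 282 − 22 = 260; standard lawyer gives 100 − 0 = 100. No deviation. ✓
  Weak-case: standard lawyer gives 100 − 0 = 100; top litigator gives 282 − 114 = 168. Would deviate. ✗
Try strong-case → standard lawyer, weak-case → top litigator:
  Under separation the defendant infers type exactly: standard lawyer → strong-case (pays 282), top litigator → weak-case (pays 100).
  Strong-case: standard lawyer gives 282 − 0 = 282; top litigator gives 100 − 22 = 78. No deviation. ✓
  Weak-case: top litigator gives 100 − 114 = -14; standard lawyer gives 282 − 0 = 282. Would deviate. ✗
Neither assignment is incentive-compatible.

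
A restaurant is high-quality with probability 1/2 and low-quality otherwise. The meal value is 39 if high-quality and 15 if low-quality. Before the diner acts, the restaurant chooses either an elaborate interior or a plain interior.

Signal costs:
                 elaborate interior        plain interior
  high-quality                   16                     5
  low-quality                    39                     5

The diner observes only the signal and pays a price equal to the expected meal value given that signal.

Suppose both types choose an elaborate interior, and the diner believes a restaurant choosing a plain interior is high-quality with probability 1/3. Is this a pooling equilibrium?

At the pooled signal (elaborate interior) the diner holds the prior 1/2 and pays 1/2·39 + 1/2·15 = 27. Off-path (plain interior) belief 1/3 gives 1/3·39 + 2/3·15 = 23.
High-quality: elaborate interior gives 27 − 16 = 11; plain interior gives 23 − 5 = 18. Deviates. ✗
Low-quality: elaborate interior gives 27 − 39 = -12; plain interior gives 23 − 5 = 18. Deviates. ✗

No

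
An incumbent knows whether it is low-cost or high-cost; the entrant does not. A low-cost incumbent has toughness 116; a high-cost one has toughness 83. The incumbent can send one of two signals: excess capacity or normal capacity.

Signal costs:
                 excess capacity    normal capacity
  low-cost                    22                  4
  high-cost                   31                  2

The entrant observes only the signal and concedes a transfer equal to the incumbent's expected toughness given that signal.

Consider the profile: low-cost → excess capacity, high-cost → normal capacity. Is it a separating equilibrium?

No

If types separate, excess capacity earns payment 116 and normal capacity earns 83.
Low-cost: excess capacity gives 116 − 22 = 94; normal capacity gives 83 − 4 = 79. No deviation. ✓
High-cost: normal capacity gives 83 − 2 = 81; excess capacity gives 116 − 31 = 85. Would deviate. ✗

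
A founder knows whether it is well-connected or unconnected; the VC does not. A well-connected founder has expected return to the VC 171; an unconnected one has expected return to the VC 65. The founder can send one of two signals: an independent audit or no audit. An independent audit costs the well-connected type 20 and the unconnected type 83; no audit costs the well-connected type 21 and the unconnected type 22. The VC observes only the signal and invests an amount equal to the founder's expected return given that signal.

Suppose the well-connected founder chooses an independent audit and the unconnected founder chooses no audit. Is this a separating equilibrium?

No

If types separate, audit earns payment 171 and no audit earns 65.
Well-connected: audit gives 171 − 20 = 151; no audit gives 65 − 21 = 44. No deviation. ✓
Unconnected: no audit gives 65 − 22 = 43; audit gives 171 − 83 = 88. Would deviate. ✗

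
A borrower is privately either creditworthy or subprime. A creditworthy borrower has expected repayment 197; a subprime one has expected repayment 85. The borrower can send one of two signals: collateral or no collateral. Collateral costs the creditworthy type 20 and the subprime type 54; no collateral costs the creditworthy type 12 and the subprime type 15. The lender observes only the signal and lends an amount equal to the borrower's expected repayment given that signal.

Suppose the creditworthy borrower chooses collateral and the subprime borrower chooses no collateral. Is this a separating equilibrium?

No

Under separation the lender infers type exactly: collateral → creditworthy (pays 197), no collateral → subprime (pays 85).
Creditworthy: collateral gives 197 − 20 = 177; no collateral gives 85 − 12 = 73. No deviation. ✓
Subprime: no collateral gives 85 − 15 = 70; collateral gives 197 − 54 = 143. Would deviate. ✗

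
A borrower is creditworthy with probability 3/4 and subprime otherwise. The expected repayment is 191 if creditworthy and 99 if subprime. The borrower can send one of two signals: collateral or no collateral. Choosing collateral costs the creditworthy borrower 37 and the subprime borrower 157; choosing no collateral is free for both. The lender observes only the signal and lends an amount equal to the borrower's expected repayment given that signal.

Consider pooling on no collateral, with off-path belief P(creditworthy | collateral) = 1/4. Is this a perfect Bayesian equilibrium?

Yes

At the pooled signal (no collateral) the lender holds the prior 3/4 and pays 3/4·191 + 1/4·99 = 168. Off-path (collateral) belief 1/4 gives 1/4·191 + 3/4·99 = 122.
Creditworthy: no collateral gives 168 − 0 = 168; collateral gives 122 − 37 = 85. Stays. ✓
Subprime: no collateral gives 168 − 0 = 168; collateral gives 122 − 157 = -35. Stays. ✓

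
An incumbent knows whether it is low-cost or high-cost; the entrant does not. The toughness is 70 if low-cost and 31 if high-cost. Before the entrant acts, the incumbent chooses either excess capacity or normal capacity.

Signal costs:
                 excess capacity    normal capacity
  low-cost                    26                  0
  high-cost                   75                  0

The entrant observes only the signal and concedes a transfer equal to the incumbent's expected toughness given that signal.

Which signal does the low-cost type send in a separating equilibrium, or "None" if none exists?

Try low-cost → excess capacity, high-cost → normal capacity:
  If types separate, excess capacity earns payment 70 and normal capacity earns 31.
  Low-cost: excess capacity gives 70 − 26 = 44; normal capacity gives 31 − 0 = 31. No deviation. ✓
  High-cost: normal capacity gives 31 − 0 = 31; excess capacity gives 70 − 75 = -5. No deviation. ✓
Both hold — the low-cost type sends excess capacity.

excess capacity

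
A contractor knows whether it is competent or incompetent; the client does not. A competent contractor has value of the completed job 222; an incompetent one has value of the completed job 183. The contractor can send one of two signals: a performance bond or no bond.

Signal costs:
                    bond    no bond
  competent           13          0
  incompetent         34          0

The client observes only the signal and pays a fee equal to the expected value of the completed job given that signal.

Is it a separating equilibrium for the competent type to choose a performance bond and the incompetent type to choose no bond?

If types separate, bond earns payment 222 and no bond earns 183.
Competent: bond gives 222 − 13 = 209; no bond gives 183 − 0 = 183. No deviation. ✓
Incompetent: no bond gives 183 − 0 = 183; bond gives 222 − 34 = 188. Would deviate. ✗

No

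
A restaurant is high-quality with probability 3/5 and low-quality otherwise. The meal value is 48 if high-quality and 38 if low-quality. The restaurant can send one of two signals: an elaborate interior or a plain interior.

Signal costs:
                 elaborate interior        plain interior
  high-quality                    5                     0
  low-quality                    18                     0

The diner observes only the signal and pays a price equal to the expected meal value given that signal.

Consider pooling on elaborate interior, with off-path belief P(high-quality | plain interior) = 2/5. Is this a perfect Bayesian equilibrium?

On the equilibrium path (elaborate interior) the diner holds the prior 3/5 and pays 3/5·48 + 2/5·38 = 44. Off-path (plain interior) belief 2/5 gives 2/5·48 + 3/5·38 = 42.
High-quality: elaborate interior gives 44 − 5 = 39; plain interior gives 42 − 0 = 42. Deviates. ✗
Low-quality: elaborate interior gives 44 − 18 = 26; plain interior gives 42 − 0 = 42. Deviates. ✗

No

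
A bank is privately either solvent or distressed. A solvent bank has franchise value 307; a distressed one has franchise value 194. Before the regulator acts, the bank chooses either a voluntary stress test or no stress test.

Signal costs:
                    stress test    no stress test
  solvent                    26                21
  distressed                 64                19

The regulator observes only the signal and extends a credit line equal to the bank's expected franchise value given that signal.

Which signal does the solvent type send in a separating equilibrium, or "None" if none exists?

None

Try solvent → stress test, distressed → no stress test:
  Under separation the regulator infers type exactly: stress test → solvent (pays 307), no stress test → distressed (pays 194).
  Solvent: stress test gives 307 − 26 = 281; no stress test gives 194 − 21 = 173. No deviation. ✓
  Distressed: no stress test gives 194 − 19 = 175; stress test gives 307 − 64 = 243. Would deviate. ✗
Try solvent → no stress test, distressed → stress test:
  Under separation the regulator infers type exactly: no stress test → solvent (pays 307), stress test → distressed (pays 194).
  Solvent: no stress test gives 307 − 21 = 286; stress test gives 194 − 26 = 168. No deviation. ✓
  Distressed: stress test gives 194 − 64 = 130; no stress test gives 307 − 19 = 288. Would deviate. ✗
Neither assignment is incentive-compatible.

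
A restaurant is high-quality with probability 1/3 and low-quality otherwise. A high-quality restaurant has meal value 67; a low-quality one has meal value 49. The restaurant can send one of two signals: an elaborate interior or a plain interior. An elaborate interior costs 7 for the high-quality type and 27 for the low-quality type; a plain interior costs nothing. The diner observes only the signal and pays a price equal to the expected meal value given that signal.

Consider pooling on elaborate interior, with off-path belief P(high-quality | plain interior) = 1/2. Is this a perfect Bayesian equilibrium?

At the pooled signal (elaborate interior) the diner holds the prior 1/3 and pays 1/3·67 + 2/3·49 = 55. Off-path (plain interior) belief 1/2 gives 1/2·67 + 1/2·49 = 58.
High-quality: elaborate interior gives 55 − 7 = 48; plain interior gives 58 − 0 = 58. Deviates. ✗
Low-quality: elaborate interior gives 55 − 27 = 28; plain interior gives 58 − 0 = 58. Deviates. ✗

No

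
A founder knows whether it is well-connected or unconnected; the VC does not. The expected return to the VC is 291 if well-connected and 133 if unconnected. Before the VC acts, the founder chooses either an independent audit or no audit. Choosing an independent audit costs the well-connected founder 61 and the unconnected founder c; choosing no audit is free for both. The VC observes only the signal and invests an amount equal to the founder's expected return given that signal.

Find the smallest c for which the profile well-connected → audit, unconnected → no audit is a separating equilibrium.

Under separation: audit → well-connected (pays 291); no audit → unconnected (pays 133).
Well-connected: 291 − 61 = 230 ≥ 133 − 0 = 133. Holds regardless of c. ✓
Unconnected: 133 − 0 ≥ 291 − c, so c ≥ 291 − 133 = 158.

158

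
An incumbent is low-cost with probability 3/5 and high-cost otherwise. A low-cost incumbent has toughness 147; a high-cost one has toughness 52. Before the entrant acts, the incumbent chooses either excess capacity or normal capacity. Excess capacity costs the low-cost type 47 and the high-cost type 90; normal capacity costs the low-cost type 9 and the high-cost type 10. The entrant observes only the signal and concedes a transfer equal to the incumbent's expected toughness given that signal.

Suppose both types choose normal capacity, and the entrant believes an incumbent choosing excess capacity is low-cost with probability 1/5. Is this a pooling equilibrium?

Yes

At the pooled signal (normal capacity) the entrant holds the prior 3/5 and pays 3/5·147 + 2/5·52 = 109. Off-path (excess capacity) belief 1/5 gives 1/5·147 + 4/5·52 = 71.
Low-cost: normal capacity gives 109 − 9 = 100; excess capacity gives 71 − 47 = 24. Stays. ✓
High-cost: normal capacity gives 109 − 10 = 99; excess capacity gives 71 − 90 = -19. Stays. ✓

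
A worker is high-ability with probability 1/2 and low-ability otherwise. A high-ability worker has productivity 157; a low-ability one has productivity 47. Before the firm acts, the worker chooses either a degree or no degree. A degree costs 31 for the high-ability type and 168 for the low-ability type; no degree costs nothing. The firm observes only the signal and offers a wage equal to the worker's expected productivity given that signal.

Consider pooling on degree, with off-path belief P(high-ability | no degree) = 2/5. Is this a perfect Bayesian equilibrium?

No

On the equilibrium path (degree) the firm holds the prior 1/2 and pays 1/2·157 + 1/2·47 = 102. Off-path (no degree) belief 2/5 gives 2/5·157 + 3/5·47 = 91.
High-ability: degree gives 102 − 31 = 71; no degree gives 91 − 0 = 91. Deviates. ✗
Low-ability: degree gives 102 − 168 = -66; no degree gives 91 − 0 = 91. Deviates. ✗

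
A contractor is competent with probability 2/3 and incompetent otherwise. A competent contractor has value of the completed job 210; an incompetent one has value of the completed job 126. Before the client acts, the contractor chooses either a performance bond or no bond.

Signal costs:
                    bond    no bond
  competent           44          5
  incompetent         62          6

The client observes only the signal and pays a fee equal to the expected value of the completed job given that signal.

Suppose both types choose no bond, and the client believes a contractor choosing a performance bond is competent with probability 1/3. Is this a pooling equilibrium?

On the equilibrium path (no bond) the client holds the prior 2/3 and pays 2/3·210 + 1/3·126 = 182. Off-path (bond) belief 1/3 gives 1/3·210 + 2/3·126 = 154.
Competent: no bond gives 182 − 5 = 177; bond gives 154 − 44 = 110. Stays. ✓
Incompetent: no bond gives 182 − 6 = 176; bond gives 154 − 62 = 92. Stays. ✓
Beliefs are Bayes-consistent on-path and both types best-respond.

Yes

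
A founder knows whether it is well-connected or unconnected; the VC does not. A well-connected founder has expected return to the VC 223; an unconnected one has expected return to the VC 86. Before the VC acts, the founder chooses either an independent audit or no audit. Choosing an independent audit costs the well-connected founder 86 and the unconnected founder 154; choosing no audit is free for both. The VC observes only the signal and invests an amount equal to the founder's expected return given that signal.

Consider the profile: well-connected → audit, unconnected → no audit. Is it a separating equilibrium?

Yes

If types separate, audit earns payment 223 and no audit earns 86.
Well-connected: audit gives 223 − 86 = 137; no audit gives 86 − 0 = 86. No deviation. ✓
Unconnected: no audit gives 86 − 0 = 86; audit gives 223 − 154 = 69. No deviation. ✓
Neither type gains from mimicking the other.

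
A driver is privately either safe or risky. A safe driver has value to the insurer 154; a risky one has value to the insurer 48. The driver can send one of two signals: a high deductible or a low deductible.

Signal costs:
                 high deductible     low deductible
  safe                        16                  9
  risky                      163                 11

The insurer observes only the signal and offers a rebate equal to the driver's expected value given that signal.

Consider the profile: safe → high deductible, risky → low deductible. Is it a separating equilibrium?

Yes

Under separation the insurer infers type exactly: high deductible → safe (pays 154), low deductible → risky (pays 48).
Safe: high deductible gives 154 − 16 = 138; low deductible gives 48 − 9 = 39. No deviation. ✓
Risky: low deductible gives 48 − 11 = 37; high deductible gives 154 − 163 = -9. No deviation. ✓
Both incentive constraints hold.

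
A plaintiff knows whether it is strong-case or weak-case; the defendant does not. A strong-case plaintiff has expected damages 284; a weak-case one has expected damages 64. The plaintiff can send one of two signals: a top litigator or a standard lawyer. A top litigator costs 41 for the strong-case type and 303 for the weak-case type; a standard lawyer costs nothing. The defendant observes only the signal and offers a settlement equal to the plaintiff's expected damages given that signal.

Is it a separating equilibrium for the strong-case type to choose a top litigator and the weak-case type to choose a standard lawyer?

Under separation the defendant infers type exactly: top litigator → strong-case (pays 284), standard lawyer → weak-case (pays 64).
Strong-case: top litigator gives 284 − 41 = 243; standard lawyer gives 64 − 0 = 64. No deviation. ✓
Weak-case: standard lawyer gives 64 − 0 = 64; top litigator gives 284 − 303 = -19. No deviation. ✓
Both incentive constraints hold.

Yes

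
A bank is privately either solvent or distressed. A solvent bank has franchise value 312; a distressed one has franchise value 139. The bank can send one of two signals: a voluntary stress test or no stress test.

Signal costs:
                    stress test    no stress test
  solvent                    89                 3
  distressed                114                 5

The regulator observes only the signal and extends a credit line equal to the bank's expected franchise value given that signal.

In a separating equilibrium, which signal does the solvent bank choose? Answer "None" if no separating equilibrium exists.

Try solvent → stress test, distressed → no stress test:
  If types separate, stress test earns payment 312 and no stress test earns 139.
  Solvent: stress test gives 312 − 89 = 223; no stress test gives 139 − 3 = 136. No deviation. ✓
  Distressed: no stress test gives 139 − 5 = 134; stress test gives 312 − 114 = 198. Would deviate. ✗
Try solvent → no stress test, distressed → stress test:
  If types separate, no stress test earns payment 312 and stress test earns 139.
  Solvent: no stress test gives 312 − 3 = 309; stress test gives 139 − 89 = 50. No deviation. ✓
  Distressed: stress test gives 139 − 114 = 25; no stress test gives 312 − 5 = 307. Would deviate. ✗
Neither assignment is incentive-compatible.

None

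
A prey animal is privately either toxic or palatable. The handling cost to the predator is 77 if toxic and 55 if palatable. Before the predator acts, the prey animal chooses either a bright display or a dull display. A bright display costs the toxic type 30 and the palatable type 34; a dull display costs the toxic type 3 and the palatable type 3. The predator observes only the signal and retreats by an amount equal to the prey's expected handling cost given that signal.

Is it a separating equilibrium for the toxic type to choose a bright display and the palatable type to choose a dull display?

Under separation the predator infers type exactly: bright display → toxic (pays 77), dull display → palatable (pays 55).
Toxic: bright display gives 77 − 30 = 47; dull display gives 55 − 3 = 52. Would deviate. ✗
Palatable: dull display gives 55 − 3 = 52; bright display gives 77 − 34 = 43. No deviation. ✓

No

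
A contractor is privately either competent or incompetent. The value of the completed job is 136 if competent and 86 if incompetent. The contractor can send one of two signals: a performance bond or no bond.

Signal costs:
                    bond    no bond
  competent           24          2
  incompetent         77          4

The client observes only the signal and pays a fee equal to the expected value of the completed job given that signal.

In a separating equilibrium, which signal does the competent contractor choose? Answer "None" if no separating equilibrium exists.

bond

Try competent → bond, incompetent → no bond:
  Under separation the client infers type exactly: bond → competent (pays 136), no bond → incompetent (pays 86).
  Competent: bond gives 136 − 24 = 112; no bond gives 86 − 2 = 84. No deviation. ✓
  Incompetent: no bond gives 86 − 4 = 82; bond gives 136 − 77 = 59. No deviation. ✓
Both hold — the competent type sends bond.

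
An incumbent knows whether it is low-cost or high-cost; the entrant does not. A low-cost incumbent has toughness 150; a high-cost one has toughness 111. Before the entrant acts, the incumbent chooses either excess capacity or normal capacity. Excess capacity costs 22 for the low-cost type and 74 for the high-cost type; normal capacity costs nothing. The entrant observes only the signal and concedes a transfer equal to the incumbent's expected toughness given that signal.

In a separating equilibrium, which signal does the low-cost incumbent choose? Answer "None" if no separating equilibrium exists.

excess capacity

Try low-cost → excess capacity, high-cost → normal capacity:
  Under separation the entrant infers type exactly: excess capacity → low-cost (pays 150), normal capacity → high-cost (pays 111).
  Low-cost: excess capacity gives 150 − 22 = 128; normal capacity gives 111 − 0 = 111. No deviation. ✓
  High-cost: normal capacity gives 111 − 0 = 111; excess capacity gives 150 − 74 = 76. No deviation. ✓
Both hold — the low-cost type sends excess capacity.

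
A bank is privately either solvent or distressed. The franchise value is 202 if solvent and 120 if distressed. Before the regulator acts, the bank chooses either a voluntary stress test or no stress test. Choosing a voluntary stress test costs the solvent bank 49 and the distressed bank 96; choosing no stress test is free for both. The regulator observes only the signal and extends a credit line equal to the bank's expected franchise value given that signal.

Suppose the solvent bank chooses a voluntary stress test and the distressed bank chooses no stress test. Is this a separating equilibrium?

Yes

If types separate, stress test earns payment 202 and no stress test earns 120.
Solvent: stress test gives 202 − 49 = 153; no stress test gives 120 − 0 = 120. No deviation. ✓
Distressed: no stress test gives 120 − 0 = 120; stress test gives 202 − 96 = 106. No deviation. ✓
Both incentive constraints hold.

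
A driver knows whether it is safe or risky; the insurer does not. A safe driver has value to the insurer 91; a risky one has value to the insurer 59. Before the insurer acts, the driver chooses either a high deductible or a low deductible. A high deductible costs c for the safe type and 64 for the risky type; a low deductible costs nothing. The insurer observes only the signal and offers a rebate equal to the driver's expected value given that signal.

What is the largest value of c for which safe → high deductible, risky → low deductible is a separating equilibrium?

Under separation: high deductible → safe (pays 91); low deductible → risky (pays 59).
Risky: 59 − 0 = 59 ≥ 91 − 64 = 27. Holds regardless of c. ✓
Safe: 91 − c ≥ 59 − 0, so c ≤ 91 − 59 = 32.

32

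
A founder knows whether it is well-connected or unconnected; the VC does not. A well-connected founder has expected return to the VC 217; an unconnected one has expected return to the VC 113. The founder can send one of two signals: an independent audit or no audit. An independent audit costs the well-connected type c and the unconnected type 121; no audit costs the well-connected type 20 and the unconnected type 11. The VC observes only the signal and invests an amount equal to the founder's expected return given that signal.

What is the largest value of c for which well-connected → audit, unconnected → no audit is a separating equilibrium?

Under separation: audit → well-connected (pays 217); no audit → unconnected (pays 113).
Unconnected: 113 − 11 = 102 ≥ 217 − 121 = 96. Holds regardless of c. ✓
Well-connected: 217 − c ≥ 113 − 20, so c ≤ 217 − 93 = 124.

124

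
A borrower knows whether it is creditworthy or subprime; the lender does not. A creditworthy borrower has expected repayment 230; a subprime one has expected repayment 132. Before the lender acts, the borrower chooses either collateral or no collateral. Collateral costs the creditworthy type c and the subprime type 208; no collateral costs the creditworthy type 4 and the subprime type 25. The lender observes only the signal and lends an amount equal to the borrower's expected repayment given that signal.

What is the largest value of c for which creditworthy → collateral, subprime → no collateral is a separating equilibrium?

102

Under separation: collateral → creditworthy (pays 230); no collateral → subprime (pays 132).
Subprime: 132 − 25 = 107 ≥ 230 − 208 = 22. Holds regardless of c. ✓
Creditworthy: 230 − c ≥ 132 − 4, so c ≤ 230 − 128 = 102.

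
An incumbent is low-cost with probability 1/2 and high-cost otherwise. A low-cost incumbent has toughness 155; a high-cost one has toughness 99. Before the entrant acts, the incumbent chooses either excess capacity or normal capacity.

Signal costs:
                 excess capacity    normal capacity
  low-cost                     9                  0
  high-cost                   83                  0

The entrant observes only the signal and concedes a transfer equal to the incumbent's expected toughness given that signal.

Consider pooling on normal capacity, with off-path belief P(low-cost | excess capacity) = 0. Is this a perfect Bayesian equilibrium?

On the equilibrium path (normal capacity) the entrant holds the prior 1/2 and pays 1/2·155 + 1/2·99 = 127. Off-path (excess capacity) belief 0 gives 0·155 + 1·99 = 99.
Low-cost: normal capacity gives 127 − 0 = 127; excess capacity gives 99 − 9 = 90. Stays. ✓
High-cost: normal capacity gives 127 − 0 = 127; excess capacity gives 99 − 83 = 16. Stays. ✓
Beliefs are Bayes-consistent on-path and both types best-respond.

Yes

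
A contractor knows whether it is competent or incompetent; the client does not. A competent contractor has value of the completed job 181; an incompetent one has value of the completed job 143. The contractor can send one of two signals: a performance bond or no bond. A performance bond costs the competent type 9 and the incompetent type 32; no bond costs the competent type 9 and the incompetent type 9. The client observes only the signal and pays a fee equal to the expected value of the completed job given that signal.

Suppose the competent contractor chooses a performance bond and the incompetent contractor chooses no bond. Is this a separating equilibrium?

If types separate, bond earns payment 181 and no bond earns 143.
Competent: bond gives 181 − 9 = 172; no bond gives 143 − 9 = 134. No deviation. ✓
Incompetent: no bond gives 143 − 9 = 134; bond gives 181 − 32 = 149. Would deviate. ✗

No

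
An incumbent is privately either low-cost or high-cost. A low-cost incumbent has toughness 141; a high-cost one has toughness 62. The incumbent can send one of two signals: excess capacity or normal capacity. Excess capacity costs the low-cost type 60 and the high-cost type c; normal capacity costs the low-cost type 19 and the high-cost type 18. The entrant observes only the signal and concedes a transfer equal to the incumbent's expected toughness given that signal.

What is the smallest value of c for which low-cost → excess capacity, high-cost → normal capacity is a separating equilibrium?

97

Under separation: excess capacity → low-cost (pays 141); normal capacity → high-cost (pays 62).
Low-cost: 141 − 60 = 81 ≥ 62 − 19 = 43. Holds regardless of c. ✓
High-cost: 62 − 18 ≥ 141 − c, so c ≥ 141 − 44 = 97.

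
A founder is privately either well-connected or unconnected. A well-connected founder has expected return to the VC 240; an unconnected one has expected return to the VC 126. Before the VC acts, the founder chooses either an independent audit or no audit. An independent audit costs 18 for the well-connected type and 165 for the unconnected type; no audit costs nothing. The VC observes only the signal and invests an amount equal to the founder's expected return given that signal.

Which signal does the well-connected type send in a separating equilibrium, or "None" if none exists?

audit

Try well-connected → audit, unconnected → no audit:
  If types separate, audit earns payment 240 and no audit earns 126.
  Well-connected: audit gives 240 − 18 = 222; no audit gives 126 − 0 = 126. No deviation. ✓
  Unconnected: no audit gives 126 − 0 = 126; audit gives 240 − 165 = 75. No deviation. ✓
Both hold — the well-connected type sends audit.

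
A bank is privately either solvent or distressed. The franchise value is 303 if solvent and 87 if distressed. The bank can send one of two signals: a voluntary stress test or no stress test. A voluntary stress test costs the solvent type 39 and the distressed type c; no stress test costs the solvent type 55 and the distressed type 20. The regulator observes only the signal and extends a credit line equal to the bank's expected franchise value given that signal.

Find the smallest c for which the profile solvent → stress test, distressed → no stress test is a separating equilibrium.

236

Under separation: stress test → solvent (pays 303); no stress test → distressed (pays 87).
Solvent: 303 − 39 = 264 ≥ 87 − 55 = 32. Holds regardless of c. ✓
Distressed: 87 − 20 ≥ 303 − c, so c ≥ 303 − 67 = 236.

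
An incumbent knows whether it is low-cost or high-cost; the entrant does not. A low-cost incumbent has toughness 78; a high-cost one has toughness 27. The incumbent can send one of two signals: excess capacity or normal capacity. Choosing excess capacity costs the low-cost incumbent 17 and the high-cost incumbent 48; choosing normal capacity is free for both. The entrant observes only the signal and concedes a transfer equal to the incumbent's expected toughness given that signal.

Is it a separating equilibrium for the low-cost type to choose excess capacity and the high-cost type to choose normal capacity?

No

If types separate, excess capacity earns payment 78 and normal capacity earns 27.
Low-cost: excess capacity gives 78 − 17 = 61; normal capacity gives 27 − 0 = 27. No deviation. ✓
High-cost: normal capacity gives 27 − 0 = 27; excess capacity gives 78 − 48 = 30. Would deviate. ✗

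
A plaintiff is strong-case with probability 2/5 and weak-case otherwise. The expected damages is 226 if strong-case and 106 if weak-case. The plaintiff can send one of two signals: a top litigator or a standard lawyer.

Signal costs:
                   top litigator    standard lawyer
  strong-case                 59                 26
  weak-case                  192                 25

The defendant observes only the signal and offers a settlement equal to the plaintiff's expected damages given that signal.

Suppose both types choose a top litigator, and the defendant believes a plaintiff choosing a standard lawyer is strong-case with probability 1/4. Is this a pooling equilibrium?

At the pooled signal (top litigator) the defendant holds the prior 2/5 and pays 2/5·226 + 3/5·106 = 154. Off-path (standard lawyer) belief 1/4 gives 1/4·226 + 3/4·106 = 136.
Strong-case: top litigator gives 154 − 59 = 95; standard lawyer gives 136 − 26 = 110. Deviates. ✗
Weak-case: top litigator gives 154 − 192 = -38; standard lawyer gives 136 − 25 = 111. Deviates. ✗

No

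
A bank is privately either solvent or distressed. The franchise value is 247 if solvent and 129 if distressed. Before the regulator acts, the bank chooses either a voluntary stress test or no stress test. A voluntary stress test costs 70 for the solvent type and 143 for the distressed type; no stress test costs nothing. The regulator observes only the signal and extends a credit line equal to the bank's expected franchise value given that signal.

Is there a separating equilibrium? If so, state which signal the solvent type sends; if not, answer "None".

Try solvent → stress test, distressed → no stress test:
  Under separation the regulator infers type exactly: stress test → solvent (pays 247), no stress test → distressed (pays 129).
  Solvent: stress test gives 247 − 70 = 177; no stress test gives 129 − 0 = 129. No deviation. ✓
  Distressed: no stress test gives 129 − 0 = 129; stress test gives 247 − 143 = 104. No deviation. ✓
Both hold — the solvent type sends stress test.

stress test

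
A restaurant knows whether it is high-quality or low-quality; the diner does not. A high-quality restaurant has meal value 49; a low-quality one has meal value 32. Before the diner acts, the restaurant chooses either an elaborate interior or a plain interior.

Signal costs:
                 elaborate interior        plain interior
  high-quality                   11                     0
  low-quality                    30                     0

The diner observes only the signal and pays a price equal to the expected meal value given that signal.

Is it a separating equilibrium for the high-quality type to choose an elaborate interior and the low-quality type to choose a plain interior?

Yes

If types separate, elaborate interior earns payment 49 and plain interior earns 32.
High-quality: elaborate interior gives 49 − 11 = 38; plain interior gives 32 − 0 = 32. No deviation. ✓
Low-quality: plain interior gives 32 − 0 = 32; elaborate interior gives 49 − 30 = 19. No deviation. ✓
Neither type gains from mimicking the other.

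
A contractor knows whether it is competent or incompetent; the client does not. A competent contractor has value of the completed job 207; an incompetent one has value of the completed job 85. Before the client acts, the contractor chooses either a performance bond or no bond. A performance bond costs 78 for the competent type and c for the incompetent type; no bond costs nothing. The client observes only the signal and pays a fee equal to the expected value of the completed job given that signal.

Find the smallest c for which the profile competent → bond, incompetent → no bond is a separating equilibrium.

Under separation: bond → competent (pays 207); no bond → incompetent (pays 85).
Competent: 207 − 78 = 129 ≥ 85 − 0 = 85. Holds regardless of c. ✓
Incompetent: 85 − 0 ≥ 207 − c, so c ≥ 207 − 85 = 122.

122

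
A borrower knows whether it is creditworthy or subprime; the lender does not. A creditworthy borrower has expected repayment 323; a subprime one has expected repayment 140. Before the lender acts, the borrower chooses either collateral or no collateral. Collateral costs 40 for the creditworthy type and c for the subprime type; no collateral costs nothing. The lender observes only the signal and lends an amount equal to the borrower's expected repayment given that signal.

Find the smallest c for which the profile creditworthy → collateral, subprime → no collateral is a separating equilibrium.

183

Under separation: collateral → creditworthy (pays 323); no collateral → subprime (pays 140).
Creditworthy: 323 − 40 = 283 ≥ 140 − 0 = 140. Holds regardless of c. ✓
Subprime: 140 − 0 ≥ 323 − c, so c ≥ 323 − 140 = 183.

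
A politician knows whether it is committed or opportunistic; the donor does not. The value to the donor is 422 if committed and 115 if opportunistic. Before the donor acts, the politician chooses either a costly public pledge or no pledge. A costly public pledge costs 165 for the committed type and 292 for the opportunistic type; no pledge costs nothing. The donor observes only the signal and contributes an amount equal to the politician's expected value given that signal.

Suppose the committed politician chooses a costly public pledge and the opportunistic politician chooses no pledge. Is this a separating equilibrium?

No

If types separate, pledge earns payment 422 and no pledge earns 115.
Committed: pledge gives 422 − 165 = 257; no pledge gives 115 − 0 = 115. No deviation. ✓
Opportunistic: no pledge gives 115 − 0 = 115; pledge gives 422 − 292 = 130. Would deviate. ✗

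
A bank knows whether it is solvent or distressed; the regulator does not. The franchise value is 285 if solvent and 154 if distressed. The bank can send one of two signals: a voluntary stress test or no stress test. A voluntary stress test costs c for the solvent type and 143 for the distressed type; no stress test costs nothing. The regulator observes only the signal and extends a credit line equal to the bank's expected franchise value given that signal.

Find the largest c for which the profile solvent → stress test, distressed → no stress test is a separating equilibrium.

Under separation: stress test → solvent (pays 285); no stress test → distressed (pays 154).
Distressed: 154 − 0 = 154 ≥ 285 − 143 = 142. Holds regardless of c. ✓
Solvent: 285 − c ≥ 154 − 0, so c ≤ 285 − 154 = 131.

131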